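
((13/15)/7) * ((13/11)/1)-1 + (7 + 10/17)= 132233/19635 = 6.73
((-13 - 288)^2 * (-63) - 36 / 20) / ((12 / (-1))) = 2378277/5 = 475655.40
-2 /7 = -0.29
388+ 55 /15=1175/3 = 391.67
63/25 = 2.52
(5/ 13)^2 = 25/169 = 0.15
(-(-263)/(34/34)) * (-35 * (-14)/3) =128870/3 = 42956.67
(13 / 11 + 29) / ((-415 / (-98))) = 392/55 = 7.13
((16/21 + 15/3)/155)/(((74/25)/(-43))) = -26015/48174 = -0.54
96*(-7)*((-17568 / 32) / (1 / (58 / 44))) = 5349456/11 = 486314.18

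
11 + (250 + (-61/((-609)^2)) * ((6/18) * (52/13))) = 290399579/1112643 = 261.00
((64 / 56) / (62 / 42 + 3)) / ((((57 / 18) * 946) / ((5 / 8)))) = 45/844778 = 0.00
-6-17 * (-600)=10194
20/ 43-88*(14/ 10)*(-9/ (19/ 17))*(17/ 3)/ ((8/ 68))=195205216/4085 = 47785.85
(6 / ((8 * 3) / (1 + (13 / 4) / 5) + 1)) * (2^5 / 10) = 352/285 = 1.24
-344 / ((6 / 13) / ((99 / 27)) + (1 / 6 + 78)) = -295152/67175 = -4.39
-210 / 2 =-105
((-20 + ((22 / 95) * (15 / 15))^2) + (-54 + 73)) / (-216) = 949/216600 = 0.00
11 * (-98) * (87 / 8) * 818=-19179237/2 = -9589618.50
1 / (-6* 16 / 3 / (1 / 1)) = -1/32 = -0.03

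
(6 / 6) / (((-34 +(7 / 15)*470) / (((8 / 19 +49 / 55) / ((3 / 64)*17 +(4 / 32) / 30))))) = 197424/22340219 = 0.01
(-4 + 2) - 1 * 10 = -12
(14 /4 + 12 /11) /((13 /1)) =101/286 = 0.35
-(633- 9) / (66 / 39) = -4056/11 = -368.73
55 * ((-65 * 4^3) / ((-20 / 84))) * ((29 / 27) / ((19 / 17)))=923495.67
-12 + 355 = 343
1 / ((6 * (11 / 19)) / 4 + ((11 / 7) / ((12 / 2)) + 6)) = 399/2845 = 0.14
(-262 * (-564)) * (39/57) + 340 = 101444.42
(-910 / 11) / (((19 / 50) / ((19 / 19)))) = -45500/209 = -217.70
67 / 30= 2.23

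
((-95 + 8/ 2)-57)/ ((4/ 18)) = -666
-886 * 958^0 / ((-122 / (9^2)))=35883/61 = 588.25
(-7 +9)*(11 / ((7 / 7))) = 22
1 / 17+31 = 528/17 = 31.06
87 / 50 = 1.74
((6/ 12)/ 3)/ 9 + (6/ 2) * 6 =973/54 = 18.02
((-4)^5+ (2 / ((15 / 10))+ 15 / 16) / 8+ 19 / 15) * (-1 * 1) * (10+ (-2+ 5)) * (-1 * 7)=-93042.90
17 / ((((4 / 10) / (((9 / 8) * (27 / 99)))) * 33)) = 765/1936 = 0.40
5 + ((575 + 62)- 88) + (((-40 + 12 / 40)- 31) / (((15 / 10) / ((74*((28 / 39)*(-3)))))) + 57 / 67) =105397693/13065 = 8067.18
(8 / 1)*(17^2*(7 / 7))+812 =3124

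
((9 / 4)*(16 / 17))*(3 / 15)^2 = 36/425 = 0.08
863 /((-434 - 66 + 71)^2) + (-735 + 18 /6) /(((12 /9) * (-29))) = 101063536/5337189 = 18.94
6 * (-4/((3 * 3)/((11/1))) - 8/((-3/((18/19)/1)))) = -808/57 = -14.18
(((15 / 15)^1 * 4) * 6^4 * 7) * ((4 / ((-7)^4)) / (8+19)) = 768/343 = 2.24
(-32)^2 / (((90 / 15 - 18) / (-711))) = 60672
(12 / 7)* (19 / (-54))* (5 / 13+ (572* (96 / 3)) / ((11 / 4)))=-3288254/819 = -4014.96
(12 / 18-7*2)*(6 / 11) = -80/11 = -7.27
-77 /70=-11/10 = -1.10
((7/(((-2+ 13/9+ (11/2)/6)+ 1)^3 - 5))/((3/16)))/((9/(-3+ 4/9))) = 494592/115631 = 4.28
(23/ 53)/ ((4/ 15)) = 345/212 = 1.63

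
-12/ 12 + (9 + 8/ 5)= 48/5 = 9.60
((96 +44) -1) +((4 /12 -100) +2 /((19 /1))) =2248/57 = 39.44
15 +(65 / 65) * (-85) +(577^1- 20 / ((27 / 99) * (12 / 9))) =452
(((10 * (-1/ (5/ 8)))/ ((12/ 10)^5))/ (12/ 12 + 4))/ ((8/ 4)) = -625/972 = -0.64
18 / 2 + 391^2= 152890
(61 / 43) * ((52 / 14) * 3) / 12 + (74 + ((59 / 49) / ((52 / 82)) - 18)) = 1621986/27391 = 59.22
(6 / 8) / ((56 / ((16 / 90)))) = 1/420 = 0.00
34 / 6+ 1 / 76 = 1295/228 = 5.68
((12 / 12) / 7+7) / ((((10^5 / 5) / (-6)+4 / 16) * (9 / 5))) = -1000/839937 = 0.00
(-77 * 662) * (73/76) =-48961.87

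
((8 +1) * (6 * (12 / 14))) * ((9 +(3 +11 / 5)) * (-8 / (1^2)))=-184032/35 = -5258.06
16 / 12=4/3 = 1.33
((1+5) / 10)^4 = 81/625 = 0.13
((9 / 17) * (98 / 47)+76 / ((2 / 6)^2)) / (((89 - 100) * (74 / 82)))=-22443318/325193 = -69.02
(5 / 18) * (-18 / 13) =-5/13 = -0.38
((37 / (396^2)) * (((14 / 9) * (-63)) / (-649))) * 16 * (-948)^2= 362077856/706761 = 512.31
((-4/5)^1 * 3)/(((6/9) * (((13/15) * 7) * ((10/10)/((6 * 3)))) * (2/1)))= -486/91 = -5.34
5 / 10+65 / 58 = 47/29 = 1.62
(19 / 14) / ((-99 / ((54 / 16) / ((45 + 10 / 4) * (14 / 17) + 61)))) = -969/2096864 = 0.00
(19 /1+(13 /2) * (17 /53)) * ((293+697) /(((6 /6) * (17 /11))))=12169575/901 = 13506.74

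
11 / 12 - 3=-2.08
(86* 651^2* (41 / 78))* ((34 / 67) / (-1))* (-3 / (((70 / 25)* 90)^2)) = 459.28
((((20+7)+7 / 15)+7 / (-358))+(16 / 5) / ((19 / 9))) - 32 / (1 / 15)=-451.04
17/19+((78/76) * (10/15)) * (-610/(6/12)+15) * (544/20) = -22424.79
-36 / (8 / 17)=-153/2 = -76.50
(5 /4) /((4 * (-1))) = -5/16 = -0.31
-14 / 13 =-1.08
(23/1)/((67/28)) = 644/67 = 9.61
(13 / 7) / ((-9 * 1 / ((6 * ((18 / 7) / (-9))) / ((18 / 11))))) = 286/1323 = 0.22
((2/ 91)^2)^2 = 16/68574961 = 0.00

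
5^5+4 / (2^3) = 6251/2 = 3125.50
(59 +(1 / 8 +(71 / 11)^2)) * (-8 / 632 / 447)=-97561/34182984 = 0.00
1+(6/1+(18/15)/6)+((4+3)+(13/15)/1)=226/15 = 15.07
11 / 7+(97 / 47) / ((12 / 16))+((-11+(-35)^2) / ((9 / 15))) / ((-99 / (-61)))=122241263/97713 = 1251.02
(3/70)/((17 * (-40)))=-3/47600 = 0.00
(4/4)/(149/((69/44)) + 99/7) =483/52723 = 0.01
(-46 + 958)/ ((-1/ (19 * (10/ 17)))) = -173280/17 = -10192.94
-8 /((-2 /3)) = 12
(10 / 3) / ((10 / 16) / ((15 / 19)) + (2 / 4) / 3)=80/23 = 3.48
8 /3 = 2.67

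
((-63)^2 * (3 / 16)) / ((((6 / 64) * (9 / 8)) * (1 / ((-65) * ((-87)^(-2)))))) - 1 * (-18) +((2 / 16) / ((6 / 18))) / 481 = -137840533/3236168 = -42.59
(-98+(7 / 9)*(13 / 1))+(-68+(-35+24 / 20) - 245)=-434.69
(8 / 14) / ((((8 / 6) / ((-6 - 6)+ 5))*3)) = -1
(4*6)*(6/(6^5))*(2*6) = 2/9 = 0.22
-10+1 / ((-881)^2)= -7761609/776161 = -10.00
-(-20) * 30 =600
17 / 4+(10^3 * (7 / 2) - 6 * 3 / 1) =13945/4 = 3486.25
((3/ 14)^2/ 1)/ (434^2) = 9/36917776 = 0.00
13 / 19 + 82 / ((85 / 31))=49403/1615 = 30.59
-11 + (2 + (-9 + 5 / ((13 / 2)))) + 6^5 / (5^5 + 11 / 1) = -18793/1274 = -14.75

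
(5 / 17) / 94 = 5/1598 = 0.00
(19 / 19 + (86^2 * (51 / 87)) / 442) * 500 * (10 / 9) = 20375000/3393 = 6005.01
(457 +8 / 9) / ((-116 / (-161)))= 663481/1044 = 635.52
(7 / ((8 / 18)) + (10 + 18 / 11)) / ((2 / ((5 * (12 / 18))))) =6025/132 = 45.64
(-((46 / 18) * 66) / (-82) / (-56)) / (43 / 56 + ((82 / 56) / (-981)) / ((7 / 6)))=-17549/366253 = -0.05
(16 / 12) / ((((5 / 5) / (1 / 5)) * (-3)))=-4/45 = -0.09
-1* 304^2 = -92416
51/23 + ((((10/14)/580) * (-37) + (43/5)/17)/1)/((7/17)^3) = 8.81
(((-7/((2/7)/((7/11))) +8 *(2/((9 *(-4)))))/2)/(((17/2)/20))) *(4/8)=-15875/1683 = -9.43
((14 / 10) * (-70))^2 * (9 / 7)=12348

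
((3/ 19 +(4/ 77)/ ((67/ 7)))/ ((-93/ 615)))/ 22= -468835/9550046 = -0.05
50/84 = 25/42 = 0.60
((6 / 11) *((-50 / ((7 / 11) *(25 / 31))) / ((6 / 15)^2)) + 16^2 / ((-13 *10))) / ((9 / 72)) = -1216168/455 = -2672.90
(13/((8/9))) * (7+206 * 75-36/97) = 175417281/776 = 226053.20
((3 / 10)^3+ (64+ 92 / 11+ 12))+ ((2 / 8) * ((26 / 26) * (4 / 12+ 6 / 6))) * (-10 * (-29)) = 5974891/33000 = 181.06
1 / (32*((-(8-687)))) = 1/21728 = 0.00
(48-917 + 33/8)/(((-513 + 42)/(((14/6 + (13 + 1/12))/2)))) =1280015/90432 = 14.15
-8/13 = -0.62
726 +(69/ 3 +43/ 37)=27756/37 = 750.16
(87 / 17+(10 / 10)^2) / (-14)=-52/119 = -0.44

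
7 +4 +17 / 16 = 193/16 = 12.06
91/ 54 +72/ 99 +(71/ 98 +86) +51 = 2039413/14553 = 140.14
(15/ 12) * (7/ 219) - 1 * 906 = -905.96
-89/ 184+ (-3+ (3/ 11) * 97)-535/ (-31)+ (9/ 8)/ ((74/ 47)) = 190102691/4643056 = 40.94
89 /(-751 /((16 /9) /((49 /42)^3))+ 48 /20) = -170880/1283357 = -0.13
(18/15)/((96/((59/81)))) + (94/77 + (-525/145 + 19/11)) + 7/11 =-393133/14469840 = -0.03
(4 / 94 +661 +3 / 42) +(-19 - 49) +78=441593/658 = 671.11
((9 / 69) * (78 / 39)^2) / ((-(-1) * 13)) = 12/299 = 0.04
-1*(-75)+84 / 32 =621/8 = 77.62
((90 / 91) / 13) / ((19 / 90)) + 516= 11606232/22477 = 516.36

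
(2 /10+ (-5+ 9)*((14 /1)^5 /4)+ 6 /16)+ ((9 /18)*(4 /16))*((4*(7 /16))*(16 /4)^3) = 21513543/40 = 537838.58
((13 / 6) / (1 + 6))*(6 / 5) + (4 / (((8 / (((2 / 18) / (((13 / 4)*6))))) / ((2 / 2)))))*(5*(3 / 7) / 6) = 9151/24570 = 0.37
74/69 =1.07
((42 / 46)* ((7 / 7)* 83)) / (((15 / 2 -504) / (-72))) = 83664/7613 = 10.99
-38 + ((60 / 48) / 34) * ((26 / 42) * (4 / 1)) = -27067/714 = -37.91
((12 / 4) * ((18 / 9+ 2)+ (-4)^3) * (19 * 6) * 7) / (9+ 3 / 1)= -11970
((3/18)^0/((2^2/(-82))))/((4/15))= -615/8 = -76.88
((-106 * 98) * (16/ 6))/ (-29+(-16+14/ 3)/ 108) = 4487616/4715 = 951.77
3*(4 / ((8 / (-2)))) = -3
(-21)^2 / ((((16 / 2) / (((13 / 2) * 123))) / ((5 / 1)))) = 3525795/16 = 220362.19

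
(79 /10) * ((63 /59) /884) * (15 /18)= 1659/208624 = 0.01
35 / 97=0.36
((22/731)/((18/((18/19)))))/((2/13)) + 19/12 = 265607/166668 = 1.59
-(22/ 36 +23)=-425/18 = -23.61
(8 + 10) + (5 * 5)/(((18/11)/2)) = 437/9 = 48.56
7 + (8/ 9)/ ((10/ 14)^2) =1967/225 = 8.74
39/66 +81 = 1795/22 = 81.59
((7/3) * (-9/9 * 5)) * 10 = -350/3 = -116.67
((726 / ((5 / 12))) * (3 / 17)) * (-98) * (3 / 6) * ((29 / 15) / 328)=-1547469/17425 = -88.81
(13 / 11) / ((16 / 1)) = 13/176 = 0.07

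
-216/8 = -27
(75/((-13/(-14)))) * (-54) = -56700/13 = -4361.54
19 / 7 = 2.71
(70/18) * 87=1015/3 = 338.33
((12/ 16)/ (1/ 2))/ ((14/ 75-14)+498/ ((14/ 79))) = 1575/2936146 = 0.00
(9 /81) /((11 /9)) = 1/11 = 0.09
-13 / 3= -4.33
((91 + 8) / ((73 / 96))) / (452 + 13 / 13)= 3168/11023 = 0.29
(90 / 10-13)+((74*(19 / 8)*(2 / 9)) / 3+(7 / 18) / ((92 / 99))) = 46883/4968 = 9.44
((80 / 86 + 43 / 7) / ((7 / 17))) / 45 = 36193/94815 = 0.38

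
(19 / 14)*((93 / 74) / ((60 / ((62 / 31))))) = 589/10360 = 0.06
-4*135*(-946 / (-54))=-9460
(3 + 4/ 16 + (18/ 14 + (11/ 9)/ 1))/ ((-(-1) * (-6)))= -1451/1512 = -0.96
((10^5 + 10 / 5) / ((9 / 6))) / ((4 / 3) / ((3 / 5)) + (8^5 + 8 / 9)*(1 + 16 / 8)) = 150003/221195 = 0.68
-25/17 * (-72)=1800/17 = 105.88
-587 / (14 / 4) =-1174/7 = -167.71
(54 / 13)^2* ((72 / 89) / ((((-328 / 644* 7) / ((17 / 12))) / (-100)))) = 342046800/616681 = 554.66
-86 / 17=-5.06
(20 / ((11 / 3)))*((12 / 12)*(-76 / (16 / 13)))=-3705/11 = -336.82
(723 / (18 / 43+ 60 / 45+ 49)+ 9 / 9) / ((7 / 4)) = 399256/45829 = 8.71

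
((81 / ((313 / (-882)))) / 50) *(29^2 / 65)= -30041361/508625 = -59.06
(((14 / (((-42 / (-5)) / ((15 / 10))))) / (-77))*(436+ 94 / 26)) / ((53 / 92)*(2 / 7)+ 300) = -657225/13821379 = -0.05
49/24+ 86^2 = 177553/24 = 7398.04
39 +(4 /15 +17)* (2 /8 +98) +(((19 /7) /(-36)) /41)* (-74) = 89660377/51660 = 1735.59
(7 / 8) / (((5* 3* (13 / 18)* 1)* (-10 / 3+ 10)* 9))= 7/5200 = 0.00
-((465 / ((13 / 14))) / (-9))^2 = -4708900/1521 = -3095.92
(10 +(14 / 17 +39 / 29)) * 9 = 53991/493 = 109.52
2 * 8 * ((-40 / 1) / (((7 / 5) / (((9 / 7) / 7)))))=-28800/343 = -83.97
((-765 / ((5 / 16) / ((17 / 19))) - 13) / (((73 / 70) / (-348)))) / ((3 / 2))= 679855120/1387 = 490162.31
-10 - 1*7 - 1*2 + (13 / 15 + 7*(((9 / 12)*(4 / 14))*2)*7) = 43/15 = 2.87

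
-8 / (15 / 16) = -128/15 = -8.53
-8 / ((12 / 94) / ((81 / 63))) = -564/7 = -80.57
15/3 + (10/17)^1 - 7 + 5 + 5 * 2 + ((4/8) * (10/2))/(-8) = 3611/272 = 13.28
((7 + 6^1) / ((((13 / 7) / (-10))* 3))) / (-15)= 14/9 = 1.56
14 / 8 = 7/4 = 1.75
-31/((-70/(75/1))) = 33.21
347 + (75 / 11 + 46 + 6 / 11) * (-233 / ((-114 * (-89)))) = 38590511/111606 = 345.77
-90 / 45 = -2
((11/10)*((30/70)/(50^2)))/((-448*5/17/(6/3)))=-561/196000000 = 0.00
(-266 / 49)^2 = 1444/49 = 29.47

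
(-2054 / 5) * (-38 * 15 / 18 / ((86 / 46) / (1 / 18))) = 448799/1161 = 386.56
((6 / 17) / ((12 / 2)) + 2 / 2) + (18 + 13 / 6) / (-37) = 1939/3774 = 0.51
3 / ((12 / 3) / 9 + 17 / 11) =297/197 = 1.51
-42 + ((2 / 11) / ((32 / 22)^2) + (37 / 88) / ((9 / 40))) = -507455/12672 = -40.05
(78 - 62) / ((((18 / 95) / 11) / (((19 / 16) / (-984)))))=-19855/17712 = -1.12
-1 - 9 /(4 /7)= -67/4 = -16.75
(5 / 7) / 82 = 5/574 = 0.01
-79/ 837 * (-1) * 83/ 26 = 6557/21762 = 0.30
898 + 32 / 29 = 26074/29 = 899.10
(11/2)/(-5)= -11/10 = -1.10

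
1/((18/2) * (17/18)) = 2/17 = 0.12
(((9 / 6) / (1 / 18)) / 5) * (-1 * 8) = -43.20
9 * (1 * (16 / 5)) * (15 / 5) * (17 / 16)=459/5 = 91.80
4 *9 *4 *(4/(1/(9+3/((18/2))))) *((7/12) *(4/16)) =784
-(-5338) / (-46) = -2669/23 = -116.04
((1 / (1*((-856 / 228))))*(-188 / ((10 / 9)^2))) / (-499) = -216999/2669650 = -0.08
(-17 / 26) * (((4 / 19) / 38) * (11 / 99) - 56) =1546507/42237 = 36.61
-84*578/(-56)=867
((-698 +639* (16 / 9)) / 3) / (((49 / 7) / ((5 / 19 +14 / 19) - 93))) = -1918.86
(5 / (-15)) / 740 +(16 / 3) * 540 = 6393599/2220 = 2880.00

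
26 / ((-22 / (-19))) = 22.45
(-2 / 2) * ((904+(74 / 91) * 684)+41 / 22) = -2927091/2002 = -1462.08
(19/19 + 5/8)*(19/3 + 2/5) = 1313/120 = 10.94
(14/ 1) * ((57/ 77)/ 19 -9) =-1380/11 = -125.45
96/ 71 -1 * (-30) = 2226/71 = 31.35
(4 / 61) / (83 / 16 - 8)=-64/2745 = -0.02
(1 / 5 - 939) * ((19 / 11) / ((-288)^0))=-89186/55 = -1621.56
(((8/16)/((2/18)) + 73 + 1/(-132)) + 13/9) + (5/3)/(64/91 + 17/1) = 16806103/212652 = 79.03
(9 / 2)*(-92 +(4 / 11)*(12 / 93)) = -141102/341 = -413.79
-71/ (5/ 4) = -56.80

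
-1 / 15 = -0.07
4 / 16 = 1/4 = 0.25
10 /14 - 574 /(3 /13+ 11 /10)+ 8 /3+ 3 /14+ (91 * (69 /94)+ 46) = -53775700/170751 = -314.94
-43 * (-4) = 172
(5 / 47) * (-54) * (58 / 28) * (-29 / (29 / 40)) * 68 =10648800/329 = 32367.17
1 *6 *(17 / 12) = 17/2 = 8.50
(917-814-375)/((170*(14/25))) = -20/7 = -2.86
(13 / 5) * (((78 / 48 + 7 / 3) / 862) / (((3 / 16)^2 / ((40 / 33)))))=158080/384021 = 0.41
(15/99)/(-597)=-5/19701 = 0.00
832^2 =692224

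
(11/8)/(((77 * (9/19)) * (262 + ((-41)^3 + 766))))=-19/34218072 = 0.00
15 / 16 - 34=-529/16 = -33.06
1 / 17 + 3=52/17 = 3.06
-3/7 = -0.43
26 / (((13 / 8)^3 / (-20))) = -20480/169 = -121.18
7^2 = 49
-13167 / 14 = -1881/2 = -940.50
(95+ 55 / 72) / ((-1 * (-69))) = 6895/4968 = 1.39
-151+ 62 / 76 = -5707/38 = -150.18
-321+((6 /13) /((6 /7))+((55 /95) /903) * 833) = -10193849/31863 = -319.93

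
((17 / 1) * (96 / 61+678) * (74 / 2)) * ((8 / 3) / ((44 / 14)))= 243362616/671 = 362686.46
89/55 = 1.62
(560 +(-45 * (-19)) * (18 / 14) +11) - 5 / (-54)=631403/378 = 1670.38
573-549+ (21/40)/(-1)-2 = 859/40 = 21.48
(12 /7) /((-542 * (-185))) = 6/350945 = 0.00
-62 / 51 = -1.22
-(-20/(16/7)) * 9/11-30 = -1005/44 = -22.84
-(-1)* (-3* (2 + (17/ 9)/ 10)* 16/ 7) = -1576/105 = -15.01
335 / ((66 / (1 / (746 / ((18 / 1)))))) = 1005/8206 = 0.12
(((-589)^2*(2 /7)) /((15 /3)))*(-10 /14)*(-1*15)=10407630/49 = 212400.61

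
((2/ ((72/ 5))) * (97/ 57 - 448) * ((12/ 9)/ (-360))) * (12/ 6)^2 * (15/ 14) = 127195/129276 = 0.98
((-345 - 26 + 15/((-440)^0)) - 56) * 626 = -257912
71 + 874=945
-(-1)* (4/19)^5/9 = 1024/22284891 = 0.00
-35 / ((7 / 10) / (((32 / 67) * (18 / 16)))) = -26.87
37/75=0.49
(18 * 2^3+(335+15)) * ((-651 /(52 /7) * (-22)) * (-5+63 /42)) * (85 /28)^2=-983026275/32 = -30719571.09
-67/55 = -1.22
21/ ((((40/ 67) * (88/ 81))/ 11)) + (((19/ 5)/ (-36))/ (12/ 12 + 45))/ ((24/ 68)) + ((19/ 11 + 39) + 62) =200609593/437184 = 458.87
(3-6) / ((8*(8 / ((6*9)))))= -81/32 = -2.53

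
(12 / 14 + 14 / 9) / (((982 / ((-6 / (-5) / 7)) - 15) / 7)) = 38/12855 = 0.00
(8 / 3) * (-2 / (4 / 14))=-56/3 = -18.67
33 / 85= 0.39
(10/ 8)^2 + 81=1321/16 = 82.56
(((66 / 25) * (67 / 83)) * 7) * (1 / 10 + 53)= 8218287/10375 = 792.12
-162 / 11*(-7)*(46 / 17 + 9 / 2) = 138915/187 = 742.86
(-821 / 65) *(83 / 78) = -68143/5070 = -13.44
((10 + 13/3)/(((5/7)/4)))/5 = 1204/75 = 16.05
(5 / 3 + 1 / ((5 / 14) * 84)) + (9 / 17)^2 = 5723/2890 = 1.98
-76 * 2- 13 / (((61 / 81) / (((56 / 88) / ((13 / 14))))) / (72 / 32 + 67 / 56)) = -517399/2684 = -192.77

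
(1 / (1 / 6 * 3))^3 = 8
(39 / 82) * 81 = 3159/82 = 38.52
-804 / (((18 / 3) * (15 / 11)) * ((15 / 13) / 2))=-38324/225 = -170.33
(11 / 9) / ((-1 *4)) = -0.31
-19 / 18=-1.06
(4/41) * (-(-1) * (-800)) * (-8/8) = 3200/41 = 78.05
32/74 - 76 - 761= -30953/37 = -836.57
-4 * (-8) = 32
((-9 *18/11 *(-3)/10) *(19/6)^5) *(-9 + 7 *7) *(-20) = -12380495/11 = -1125499.55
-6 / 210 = -1/35 = -0.03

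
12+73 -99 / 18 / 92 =84.94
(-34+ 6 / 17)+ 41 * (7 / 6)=1447/102 = 14.19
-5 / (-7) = 5/7 = 0.71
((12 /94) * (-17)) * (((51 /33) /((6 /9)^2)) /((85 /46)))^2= -2185299/284350 = -7.69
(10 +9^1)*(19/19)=19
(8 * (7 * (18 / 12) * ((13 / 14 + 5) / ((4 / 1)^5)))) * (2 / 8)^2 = 0.03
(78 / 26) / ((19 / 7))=21/19 = 1.11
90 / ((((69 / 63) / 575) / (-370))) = -17482500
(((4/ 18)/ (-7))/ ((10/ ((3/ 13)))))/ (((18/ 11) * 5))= -11/122850 = 0.00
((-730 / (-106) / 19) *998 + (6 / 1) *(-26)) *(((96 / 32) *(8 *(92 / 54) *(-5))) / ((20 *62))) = -9530188/280953 = -33.92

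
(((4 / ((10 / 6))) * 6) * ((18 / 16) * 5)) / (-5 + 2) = -27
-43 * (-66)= 2838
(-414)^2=171396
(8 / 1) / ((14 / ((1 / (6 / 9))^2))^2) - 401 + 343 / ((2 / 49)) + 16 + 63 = 3168029/392 = 8081.71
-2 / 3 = -0.67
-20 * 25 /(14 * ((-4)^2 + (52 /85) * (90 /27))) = -1275/644 = -1.98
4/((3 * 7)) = 4/21 = 0.19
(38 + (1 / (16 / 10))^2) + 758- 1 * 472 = 20761/64 = 324.39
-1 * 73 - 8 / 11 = -811/11 = -73.73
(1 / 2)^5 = 1/32 = 0.03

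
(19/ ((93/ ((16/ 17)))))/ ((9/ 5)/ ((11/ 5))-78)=-3344/1342269 = 0.00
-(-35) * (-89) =-3115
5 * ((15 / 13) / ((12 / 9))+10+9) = 5165/52 = 99.33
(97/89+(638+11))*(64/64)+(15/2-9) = 115449/178 = 648.59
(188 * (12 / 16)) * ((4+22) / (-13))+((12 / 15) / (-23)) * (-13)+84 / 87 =-935742/3335 = -280.58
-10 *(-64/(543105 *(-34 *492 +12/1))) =-32/453927159 = 0.00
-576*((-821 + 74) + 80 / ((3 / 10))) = 276672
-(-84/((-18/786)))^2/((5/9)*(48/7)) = -17658669/5 = -3531733.80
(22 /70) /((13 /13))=11/35 = 0.31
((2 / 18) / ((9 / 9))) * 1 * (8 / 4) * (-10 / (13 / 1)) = -20/117 = -0.17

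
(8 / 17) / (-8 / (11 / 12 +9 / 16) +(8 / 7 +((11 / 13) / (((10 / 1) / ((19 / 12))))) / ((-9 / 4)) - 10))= -13955760/424826141 = -0.03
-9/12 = -3/4 = -0.75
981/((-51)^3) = -109/14739 = -0.01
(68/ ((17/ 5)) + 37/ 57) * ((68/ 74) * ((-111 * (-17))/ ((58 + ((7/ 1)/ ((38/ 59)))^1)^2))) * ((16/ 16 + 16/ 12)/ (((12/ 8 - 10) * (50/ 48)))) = -340633216/171217225 = -1.99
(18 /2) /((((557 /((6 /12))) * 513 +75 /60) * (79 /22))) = 792/180588707 = 0.00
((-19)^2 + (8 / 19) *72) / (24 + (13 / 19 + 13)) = 7435/716 = 10.38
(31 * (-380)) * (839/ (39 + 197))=-2470855/59 = -41878.90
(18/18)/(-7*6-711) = -1/753 = 0.00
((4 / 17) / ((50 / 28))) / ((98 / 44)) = 176/2975 = 0.06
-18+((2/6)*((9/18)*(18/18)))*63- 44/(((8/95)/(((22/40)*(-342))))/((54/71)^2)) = 573106467/10082 = 56844.52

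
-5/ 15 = -1/3 = -0.33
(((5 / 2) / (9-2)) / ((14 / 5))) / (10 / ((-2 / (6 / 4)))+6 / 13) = -0.02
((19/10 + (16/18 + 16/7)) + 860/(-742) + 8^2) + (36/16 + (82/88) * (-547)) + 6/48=-645569431/1469160 = -439.41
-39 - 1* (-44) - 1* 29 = -24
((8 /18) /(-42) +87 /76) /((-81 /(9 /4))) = -16291/517104 = -0.03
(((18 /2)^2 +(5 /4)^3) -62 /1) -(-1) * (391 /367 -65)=-1009549/23488 = -42.98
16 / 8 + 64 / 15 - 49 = -641/15 = -42.73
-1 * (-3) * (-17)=-51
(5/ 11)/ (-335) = -1/737 = 0.00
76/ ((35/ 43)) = 3268/35 = 93.37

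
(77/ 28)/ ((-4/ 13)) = -143/16 = -8.94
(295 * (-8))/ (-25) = 472/5 = 94.40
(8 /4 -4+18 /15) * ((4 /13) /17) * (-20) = 64/221 = 0.29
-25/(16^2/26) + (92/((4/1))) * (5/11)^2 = 34275/15488 = 2.21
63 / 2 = 31.50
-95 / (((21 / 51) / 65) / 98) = -1469650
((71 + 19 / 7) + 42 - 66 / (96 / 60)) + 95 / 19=2225/28 = 79.46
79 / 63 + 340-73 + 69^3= 20712967/63 = 328777.25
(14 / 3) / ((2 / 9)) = 21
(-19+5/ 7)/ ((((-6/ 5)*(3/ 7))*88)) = 40/99 = 0.40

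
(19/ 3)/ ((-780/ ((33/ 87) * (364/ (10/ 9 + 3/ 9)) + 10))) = -29089/33930 = -0.86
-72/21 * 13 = -312/7 = -44.57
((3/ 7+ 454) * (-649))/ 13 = -22686.47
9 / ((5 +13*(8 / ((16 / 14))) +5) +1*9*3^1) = 9/128 = 0.07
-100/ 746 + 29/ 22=9717/8206 = 1.18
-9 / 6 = -3/2 = -1.50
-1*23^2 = -529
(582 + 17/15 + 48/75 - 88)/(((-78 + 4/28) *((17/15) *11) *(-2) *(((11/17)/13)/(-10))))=-3383653/65945 = -51.31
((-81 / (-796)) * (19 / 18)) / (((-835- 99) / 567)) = -96957/1486928 = -0.07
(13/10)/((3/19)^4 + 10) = 1694173/13032910 = 0.13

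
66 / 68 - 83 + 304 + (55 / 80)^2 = 222.44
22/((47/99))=2178/47 = 46.34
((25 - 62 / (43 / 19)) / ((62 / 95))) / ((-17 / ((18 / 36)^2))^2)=-9785/12327584 = 0.00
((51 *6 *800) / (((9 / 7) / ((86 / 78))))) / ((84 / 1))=2499.15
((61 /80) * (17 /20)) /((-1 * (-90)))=1037/144000 = 0.01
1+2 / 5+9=10.40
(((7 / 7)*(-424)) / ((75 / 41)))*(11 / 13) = -191224/975 = -196.13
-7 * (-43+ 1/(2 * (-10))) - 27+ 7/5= 1103/4 = 275.75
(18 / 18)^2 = 1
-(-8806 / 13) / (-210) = -629/195 = -3.23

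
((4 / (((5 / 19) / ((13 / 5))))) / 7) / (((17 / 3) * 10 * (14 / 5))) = 741/20825 = 0.04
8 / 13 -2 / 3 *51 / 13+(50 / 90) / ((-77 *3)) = -4163/2079 = -2.00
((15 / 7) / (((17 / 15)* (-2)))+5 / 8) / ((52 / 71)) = -21655/49504 = -0.44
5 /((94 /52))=2.77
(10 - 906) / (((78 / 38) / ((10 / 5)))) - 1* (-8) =-33736/39 = -865.03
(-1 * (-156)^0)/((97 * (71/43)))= -43/6887 = -0.01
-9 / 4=-2.25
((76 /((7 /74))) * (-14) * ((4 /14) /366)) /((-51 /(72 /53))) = 89984/384727 = 0.23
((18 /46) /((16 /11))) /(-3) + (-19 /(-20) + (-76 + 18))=-105137/1840 = -57.14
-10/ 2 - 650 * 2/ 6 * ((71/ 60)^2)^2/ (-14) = 275919853/10886400 = 25.35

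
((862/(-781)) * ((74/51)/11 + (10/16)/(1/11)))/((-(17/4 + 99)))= 229723/3066987 = 0.07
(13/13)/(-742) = -1/742 = 0.00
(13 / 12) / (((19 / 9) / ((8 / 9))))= 26/57 = 0.46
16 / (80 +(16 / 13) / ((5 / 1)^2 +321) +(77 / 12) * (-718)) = -215904/61089539 = 0.00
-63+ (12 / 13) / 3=-815/13 = -62.69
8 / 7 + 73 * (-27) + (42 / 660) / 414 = -627951011/318780 = -1969.86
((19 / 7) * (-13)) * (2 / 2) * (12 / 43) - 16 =-7780/301 = -25.85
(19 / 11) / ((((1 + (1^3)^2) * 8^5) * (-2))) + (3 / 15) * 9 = 1.80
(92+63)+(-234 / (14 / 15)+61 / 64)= -42453/448 = -94.76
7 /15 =0.47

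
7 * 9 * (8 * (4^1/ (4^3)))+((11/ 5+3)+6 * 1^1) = 427/10 = 42.70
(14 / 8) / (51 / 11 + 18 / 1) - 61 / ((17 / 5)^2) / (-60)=3964/23987 = 0.17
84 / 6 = 14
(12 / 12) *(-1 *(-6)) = 6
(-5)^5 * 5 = -15625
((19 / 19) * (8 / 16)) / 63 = 1/126 = 0.01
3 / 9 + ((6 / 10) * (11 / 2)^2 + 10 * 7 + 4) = 5549/60 = 92.48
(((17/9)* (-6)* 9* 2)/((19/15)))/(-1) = 3060/19 = 161.05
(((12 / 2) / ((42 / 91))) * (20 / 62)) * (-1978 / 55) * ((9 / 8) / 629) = -115713/428978 = -0.27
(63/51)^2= 441/289 = 1.53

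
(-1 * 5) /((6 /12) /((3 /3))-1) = 10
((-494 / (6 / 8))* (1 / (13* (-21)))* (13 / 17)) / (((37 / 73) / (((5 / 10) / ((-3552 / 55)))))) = -991705/35188776 = -0.03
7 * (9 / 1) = 63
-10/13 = -0.77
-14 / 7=-2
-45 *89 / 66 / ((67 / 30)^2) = -600750/49379 = -12.17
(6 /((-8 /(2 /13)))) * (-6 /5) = 9/65 = 0.14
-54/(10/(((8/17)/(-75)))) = 72/2125 = 0.03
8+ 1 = 9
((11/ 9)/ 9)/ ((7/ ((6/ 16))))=11/1512 = 0.01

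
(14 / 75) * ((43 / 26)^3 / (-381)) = -556549/251117100 = 0.00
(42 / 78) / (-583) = -7/7579 = 0.00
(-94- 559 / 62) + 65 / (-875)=-103.09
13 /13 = 1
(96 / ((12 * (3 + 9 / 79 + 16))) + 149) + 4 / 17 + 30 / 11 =21513927/141185 = 152.38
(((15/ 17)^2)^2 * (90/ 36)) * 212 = 26831250/83521 = 321.25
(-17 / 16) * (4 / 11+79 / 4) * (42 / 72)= -35105/2816 = -12.47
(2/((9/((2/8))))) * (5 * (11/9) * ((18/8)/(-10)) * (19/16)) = -0.09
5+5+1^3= 11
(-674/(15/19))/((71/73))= -934838/1065 = -877.78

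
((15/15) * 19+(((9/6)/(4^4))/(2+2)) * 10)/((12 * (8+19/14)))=136297/804864 = 0.17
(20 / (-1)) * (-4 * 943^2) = 71139920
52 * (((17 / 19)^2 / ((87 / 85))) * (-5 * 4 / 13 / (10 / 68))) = -13363360/31407 = -425.49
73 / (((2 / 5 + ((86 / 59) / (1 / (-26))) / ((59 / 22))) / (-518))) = 329076335/119499 = 2753.80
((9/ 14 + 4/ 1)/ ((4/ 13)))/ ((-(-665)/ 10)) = 845/3724 = 0.23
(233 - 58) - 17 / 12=2083/12 = 173.58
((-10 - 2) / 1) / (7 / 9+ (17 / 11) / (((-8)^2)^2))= -4866048/315545 = -15.42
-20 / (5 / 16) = -64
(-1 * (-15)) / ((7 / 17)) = 255/7 = 36.43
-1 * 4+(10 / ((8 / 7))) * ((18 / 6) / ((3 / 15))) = 509/4 = 127.25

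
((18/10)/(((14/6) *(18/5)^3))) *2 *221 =5525/756 = 7.31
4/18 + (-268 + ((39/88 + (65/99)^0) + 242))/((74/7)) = -123119/58608 = -2.10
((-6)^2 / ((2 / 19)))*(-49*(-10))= 167580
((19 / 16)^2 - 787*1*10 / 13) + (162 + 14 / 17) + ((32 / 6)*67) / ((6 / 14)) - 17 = 191263181/509184 = 375.63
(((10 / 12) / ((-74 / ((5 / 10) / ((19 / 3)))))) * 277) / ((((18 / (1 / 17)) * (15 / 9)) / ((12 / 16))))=-277/764864 = 0.00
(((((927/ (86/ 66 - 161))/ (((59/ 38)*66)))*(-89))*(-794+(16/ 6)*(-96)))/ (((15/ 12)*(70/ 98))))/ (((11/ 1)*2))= -460861758/1710115 = -269.49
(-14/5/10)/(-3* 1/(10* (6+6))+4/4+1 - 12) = 56/2005 = 0.03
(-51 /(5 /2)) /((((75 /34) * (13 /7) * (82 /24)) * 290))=-48552/9660625 = -0.01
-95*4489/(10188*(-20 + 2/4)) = 426455/198666 = 2.15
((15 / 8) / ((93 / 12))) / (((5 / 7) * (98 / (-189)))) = -81/124 = -0.65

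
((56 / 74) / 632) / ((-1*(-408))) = 7/2385168 = 0.00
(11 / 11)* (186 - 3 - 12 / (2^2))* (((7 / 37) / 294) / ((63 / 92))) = 920/5439 = 0.17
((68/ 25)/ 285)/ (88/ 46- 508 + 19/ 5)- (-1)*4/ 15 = 21948376/82312275 = 0.27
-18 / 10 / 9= -1/5 = -0.20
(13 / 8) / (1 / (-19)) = -247/8 = -30.88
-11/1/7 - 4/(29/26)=-1047/203 = -5.16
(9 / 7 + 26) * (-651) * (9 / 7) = -159867/7 = -22838.14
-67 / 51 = -1.31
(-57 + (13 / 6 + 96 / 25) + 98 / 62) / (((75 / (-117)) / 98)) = 146362853/19375 = 7554.21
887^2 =786769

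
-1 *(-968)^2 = -937024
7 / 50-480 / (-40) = 607/50 = 12.14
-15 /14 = -1.07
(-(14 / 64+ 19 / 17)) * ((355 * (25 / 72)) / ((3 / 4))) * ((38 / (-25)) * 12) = 4903615/1224 = 4006.22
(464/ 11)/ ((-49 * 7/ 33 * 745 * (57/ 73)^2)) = -2472656/276744405 = -0.01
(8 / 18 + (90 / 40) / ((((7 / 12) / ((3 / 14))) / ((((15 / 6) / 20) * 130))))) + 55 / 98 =50933/3528 = 14.44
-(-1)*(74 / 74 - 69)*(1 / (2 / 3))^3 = -459/2 = -229.50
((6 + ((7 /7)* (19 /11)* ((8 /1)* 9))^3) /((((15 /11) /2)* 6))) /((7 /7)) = 853372006/1815 = 470177.41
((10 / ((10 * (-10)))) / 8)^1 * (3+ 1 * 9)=-3/20 = -0.15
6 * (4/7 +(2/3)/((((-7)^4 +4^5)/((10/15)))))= 3.43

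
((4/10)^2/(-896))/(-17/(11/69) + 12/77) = 11/6559200 = 0.00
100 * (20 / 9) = 2000/9 = 222.22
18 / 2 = 9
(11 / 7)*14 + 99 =121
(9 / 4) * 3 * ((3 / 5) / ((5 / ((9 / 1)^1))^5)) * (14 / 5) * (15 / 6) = 33480783/62500 = 535.69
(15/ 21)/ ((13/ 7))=5/13 = 0.38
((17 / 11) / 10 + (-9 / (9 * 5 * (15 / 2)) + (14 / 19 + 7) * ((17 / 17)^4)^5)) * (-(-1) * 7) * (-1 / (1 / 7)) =-12081391/31350 = -385.37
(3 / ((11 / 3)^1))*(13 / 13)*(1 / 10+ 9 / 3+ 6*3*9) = 14859/110 = 135.08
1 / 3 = 0.33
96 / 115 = 0.83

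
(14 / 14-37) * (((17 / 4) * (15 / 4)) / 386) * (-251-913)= 667845/386 = 1730.17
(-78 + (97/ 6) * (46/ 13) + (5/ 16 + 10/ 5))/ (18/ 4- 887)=11533/550680 = 0.02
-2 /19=-0.11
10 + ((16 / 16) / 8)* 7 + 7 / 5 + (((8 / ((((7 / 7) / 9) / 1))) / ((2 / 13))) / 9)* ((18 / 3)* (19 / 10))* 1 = 24203/40 = 605.08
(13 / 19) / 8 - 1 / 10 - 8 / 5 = -1227/760 = -1.61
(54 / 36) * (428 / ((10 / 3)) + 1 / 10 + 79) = 1245/4 = 311.25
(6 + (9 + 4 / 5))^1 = 79/5 = 15.80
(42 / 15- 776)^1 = -3866/5 = -773.20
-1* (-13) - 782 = -769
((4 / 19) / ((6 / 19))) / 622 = 1/933 = 0.00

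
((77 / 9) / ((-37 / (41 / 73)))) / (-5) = 3157/121545 = 0.03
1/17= 0.06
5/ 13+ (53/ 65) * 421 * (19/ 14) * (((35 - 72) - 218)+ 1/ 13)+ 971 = -696734439/5915 = -117791.11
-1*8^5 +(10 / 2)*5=-32743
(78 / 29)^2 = 6084/841 = 7.23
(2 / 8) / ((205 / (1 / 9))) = 1/7380 = 0.00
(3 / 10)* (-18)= -27/5 = -5.40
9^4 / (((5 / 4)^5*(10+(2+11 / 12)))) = 80621568/484375 = 166.44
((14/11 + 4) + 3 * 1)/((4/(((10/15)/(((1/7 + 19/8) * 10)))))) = 1274/23265 = 0.05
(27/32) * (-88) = -297/4 = -74.25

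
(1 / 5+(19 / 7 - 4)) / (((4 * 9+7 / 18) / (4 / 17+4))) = -49248/389725 = -0.13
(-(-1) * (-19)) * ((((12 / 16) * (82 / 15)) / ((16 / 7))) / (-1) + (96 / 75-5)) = 83809/800 = 104.76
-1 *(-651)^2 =-423801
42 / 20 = 21/10 = 2.10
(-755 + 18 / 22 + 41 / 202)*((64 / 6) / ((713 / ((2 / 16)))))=-1.41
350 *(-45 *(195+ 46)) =-3795750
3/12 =1/4 = 0.25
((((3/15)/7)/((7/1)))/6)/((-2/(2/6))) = -1/8820 = 0.00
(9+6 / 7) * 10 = 690/7 = 98.57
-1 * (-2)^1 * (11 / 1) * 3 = 66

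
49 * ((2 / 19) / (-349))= -98/6631 = -0.01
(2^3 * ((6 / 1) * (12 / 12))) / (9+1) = 24/5 = 4.80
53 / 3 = 17.67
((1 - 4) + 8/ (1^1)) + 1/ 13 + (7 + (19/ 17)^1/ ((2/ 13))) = 8549/442 = 19.34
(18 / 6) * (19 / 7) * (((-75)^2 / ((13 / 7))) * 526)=168648750/13 = 12972980.77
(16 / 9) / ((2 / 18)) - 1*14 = 2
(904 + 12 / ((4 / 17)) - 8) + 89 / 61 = 57856/61 = 948.46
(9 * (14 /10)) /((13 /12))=11.63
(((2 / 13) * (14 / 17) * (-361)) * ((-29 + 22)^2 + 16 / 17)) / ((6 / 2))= -2860564/3757 = -761.40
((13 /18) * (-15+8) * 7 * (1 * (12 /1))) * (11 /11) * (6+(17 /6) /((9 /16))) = -379652/81 = -4687.06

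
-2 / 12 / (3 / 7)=-0.39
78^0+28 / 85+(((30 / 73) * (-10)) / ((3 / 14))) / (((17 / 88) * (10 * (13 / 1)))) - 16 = -1245003/80665 = -15.43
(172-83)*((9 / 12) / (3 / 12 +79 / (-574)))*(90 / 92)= 1149435/1978 = 581.11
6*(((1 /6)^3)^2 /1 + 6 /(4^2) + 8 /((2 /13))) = 2443609/7776 = 314.25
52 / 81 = 0.64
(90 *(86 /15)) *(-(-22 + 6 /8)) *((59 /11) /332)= 646935/3652 = 177.15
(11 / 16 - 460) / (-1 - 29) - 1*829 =-390571/480 = -813.69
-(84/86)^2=-1764/1849 = -0.95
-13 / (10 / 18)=-23.40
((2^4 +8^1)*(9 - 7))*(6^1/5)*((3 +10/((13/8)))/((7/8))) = 39168/65 = 602.58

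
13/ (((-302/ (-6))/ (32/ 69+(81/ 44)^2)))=6690593/6723728 = 1.00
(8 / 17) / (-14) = -4/119 = -0.03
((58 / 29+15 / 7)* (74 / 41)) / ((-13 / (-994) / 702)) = 16455528/41 = 401354.34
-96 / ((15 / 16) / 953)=-487936/5 = -97587.20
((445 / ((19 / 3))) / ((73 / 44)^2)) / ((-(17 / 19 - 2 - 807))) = 430760/13636911 = 0.03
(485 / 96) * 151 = 73235/96 = 762.86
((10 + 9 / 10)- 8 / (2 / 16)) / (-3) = 177/10 = 17.70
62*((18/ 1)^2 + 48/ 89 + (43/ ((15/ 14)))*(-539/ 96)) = 197073479/32040 = 6150.86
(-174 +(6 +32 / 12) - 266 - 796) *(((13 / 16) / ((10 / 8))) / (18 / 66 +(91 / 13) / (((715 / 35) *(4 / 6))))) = -3422419/3375 = -1014.05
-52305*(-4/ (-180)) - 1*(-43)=-3358/3 = -1119.33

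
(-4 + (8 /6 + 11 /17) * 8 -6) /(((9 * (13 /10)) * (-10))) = -298/5967 = -0.05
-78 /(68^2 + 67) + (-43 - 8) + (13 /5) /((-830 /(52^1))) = -51.18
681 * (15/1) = 10215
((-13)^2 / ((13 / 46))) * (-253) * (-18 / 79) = 2723292/79 = 34472.05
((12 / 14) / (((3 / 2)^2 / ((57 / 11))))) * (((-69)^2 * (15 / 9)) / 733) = 1206120/56441 = 21.37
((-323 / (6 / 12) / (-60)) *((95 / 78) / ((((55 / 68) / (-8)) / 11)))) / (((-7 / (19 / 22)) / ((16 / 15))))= 126864064/675675 = 187.76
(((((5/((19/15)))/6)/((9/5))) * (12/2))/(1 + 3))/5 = 0.11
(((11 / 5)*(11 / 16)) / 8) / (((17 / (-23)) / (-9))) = 25047/10880 = 2.30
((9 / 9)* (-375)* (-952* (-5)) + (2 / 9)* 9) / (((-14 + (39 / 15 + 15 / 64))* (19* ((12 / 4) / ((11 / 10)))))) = 628319296/203661 = 3085.12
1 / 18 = 0.06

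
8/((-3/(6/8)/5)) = -10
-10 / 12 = -0.83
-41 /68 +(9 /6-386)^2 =2513274/17 = 147839.65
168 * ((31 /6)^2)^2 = 6464647/54 = 119715.69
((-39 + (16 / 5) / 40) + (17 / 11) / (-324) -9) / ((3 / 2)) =-4270097/133650 = -31.95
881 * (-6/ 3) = -1762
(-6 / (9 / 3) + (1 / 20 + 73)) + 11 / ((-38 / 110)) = 14899/380 = 39.21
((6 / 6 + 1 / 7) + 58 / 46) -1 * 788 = -126481/161 = -785.60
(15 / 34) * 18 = 135/17 = 7.94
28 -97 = -69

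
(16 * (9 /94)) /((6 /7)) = 84/47 = 1.79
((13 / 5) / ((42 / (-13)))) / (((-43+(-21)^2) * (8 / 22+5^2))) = -1859/23318820 = 0.00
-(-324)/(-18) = -18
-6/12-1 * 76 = -153/2 = -76.50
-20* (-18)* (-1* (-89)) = 32040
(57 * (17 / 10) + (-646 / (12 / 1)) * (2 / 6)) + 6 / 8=14347/180 = 79.71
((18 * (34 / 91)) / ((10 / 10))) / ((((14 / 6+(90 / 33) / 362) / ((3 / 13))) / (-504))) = -394791408/1181479 = -334.15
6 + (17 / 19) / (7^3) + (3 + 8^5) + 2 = 213620760/6517 = 32779.00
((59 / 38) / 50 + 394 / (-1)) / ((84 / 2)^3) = -0.01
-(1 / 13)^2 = -1/169 = -0.01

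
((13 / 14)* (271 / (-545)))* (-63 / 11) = 2.64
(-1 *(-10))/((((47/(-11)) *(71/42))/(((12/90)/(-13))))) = 616/43381 = 0.01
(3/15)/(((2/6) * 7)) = 3/35 = 0.09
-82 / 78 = -41/39 = -1.05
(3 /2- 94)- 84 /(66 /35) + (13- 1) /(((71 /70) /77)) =1208895/1562 = 773.94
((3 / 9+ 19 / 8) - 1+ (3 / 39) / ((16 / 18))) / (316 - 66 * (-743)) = 35/962403 = 0.00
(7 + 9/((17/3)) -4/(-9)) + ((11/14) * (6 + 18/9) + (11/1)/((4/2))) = 44593/2142 = 20.82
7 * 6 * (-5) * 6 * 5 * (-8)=50400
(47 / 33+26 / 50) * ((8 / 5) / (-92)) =-3208/94875 = -0.03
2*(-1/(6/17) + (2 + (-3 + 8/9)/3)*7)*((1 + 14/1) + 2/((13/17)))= 77173/351 = 219.87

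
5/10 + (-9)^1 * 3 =-53/2 = -26.50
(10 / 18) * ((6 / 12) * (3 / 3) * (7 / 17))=35/306 = 0.11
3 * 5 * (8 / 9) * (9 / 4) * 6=180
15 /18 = 5/6 = 0.83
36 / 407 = 0.09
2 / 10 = 0.20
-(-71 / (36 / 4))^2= -5041/81 = -62.23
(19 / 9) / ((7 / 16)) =304/63 = 4.83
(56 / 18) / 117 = 28/1053 = 0.03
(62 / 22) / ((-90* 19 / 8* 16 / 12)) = -0.01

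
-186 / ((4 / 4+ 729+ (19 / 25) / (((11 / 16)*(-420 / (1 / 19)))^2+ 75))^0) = -186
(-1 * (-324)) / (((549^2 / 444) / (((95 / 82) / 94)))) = 42180/7170367 = 0.01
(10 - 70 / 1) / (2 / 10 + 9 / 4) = -1200/49 = -24.49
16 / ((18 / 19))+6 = 206/9 = 22.89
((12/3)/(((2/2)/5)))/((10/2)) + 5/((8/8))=9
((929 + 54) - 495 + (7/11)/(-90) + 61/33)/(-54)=-484943/53460 = -9.07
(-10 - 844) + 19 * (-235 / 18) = -19837/18 = -1102.06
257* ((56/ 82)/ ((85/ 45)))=92.92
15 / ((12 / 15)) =75/4 = 18.75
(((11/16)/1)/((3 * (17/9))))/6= 11/544 = 0.02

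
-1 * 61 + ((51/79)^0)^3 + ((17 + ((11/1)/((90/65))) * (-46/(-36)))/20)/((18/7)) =-6936821/116640 = -59.47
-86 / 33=-2.61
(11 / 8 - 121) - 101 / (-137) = -130301/1096 = -118.89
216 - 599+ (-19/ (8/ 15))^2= 886.14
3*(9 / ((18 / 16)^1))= 24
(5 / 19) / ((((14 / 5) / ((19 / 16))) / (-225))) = -5625/224 = -25.11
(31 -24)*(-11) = -77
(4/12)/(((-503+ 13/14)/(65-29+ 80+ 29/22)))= -0.08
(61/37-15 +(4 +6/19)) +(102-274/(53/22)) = -773922/37259 = -20.77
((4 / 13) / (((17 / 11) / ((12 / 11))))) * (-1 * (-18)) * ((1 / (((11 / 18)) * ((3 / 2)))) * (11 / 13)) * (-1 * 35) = -362880/2873 = -126.31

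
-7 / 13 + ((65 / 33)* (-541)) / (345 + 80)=-111064/36465 = -3.05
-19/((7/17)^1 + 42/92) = -14858/679 = -21.88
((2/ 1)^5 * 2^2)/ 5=128/5 = 25.60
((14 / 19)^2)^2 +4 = 559700/130321 = 4.29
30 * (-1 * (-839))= 25170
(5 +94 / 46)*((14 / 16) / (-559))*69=-1701/2236 = -0.76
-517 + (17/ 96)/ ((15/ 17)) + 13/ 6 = -741071/1440 = -514.63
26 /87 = 0.30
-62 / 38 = -1.63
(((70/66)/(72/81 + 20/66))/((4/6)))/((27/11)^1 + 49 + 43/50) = 9625/377246 = 0.03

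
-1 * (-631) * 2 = 1262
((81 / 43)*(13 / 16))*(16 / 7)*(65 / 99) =7605/3311 = 2.30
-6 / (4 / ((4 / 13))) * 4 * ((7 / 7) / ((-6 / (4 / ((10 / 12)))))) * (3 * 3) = 864/65 = 13.29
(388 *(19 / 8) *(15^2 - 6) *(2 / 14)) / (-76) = -21243/56 = -379.34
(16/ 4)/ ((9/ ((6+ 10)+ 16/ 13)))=896/117 = 7.66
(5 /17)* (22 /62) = 55/527 = 0.10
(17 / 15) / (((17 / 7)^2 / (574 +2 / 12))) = 33761/306 = 110.33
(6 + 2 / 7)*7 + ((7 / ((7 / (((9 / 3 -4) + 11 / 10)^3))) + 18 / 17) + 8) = 902017/17000 = 53.06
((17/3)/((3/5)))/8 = 85/72 = 1.18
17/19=0.89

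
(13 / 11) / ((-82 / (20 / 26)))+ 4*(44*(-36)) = -2857541/451 = -6336.01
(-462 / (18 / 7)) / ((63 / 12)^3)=-704/567 = -1.24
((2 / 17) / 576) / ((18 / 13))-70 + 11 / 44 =-6146915/88128 = -69.75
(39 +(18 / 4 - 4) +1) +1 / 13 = 1055/26 = 40.58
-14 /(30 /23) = -10.73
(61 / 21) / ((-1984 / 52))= -793/10416 = -0.08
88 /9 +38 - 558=-510.22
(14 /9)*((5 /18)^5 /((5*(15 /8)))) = 875/3188646 = 0.00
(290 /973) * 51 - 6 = 8952/973 = 9.20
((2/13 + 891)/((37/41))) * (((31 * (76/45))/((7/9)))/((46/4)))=63946552/11063 = 5780.22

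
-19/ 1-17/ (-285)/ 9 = -48718/2565 = -18.99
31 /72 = 0.43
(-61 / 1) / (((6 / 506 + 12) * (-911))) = 15433/2768529 = 0.01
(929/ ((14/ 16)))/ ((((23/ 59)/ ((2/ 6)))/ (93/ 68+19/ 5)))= 4691.41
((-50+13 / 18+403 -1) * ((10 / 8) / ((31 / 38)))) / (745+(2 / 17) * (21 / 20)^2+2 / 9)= 0.73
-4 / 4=-1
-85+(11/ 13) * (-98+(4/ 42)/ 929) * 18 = -133369895/84539 = -1577.61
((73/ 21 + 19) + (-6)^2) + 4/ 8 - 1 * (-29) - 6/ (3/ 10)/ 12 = 3625/42 = 86.31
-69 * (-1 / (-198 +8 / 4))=-69/196 = -0.35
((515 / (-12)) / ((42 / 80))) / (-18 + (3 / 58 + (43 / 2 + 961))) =-74675/881118 = -0.08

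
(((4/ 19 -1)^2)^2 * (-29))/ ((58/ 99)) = -5011875/260642 = -19.23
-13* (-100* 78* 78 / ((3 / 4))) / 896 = 164775/14 = 11769.64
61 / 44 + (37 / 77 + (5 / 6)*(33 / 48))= 18035/7392 = 2.44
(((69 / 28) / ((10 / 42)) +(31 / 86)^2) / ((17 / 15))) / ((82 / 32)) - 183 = -231191223/1288753 = -179.39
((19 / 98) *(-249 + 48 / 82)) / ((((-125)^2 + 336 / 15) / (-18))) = 138225/2494891 = 0.06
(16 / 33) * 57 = 304/11 = 27.64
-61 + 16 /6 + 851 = 2378/3 = 792.67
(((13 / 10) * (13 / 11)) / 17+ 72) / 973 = 134809/1819510 = 0.07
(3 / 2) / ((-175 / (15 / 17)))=-9/1190 = -0.01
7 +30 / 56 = 211/28 = 7.54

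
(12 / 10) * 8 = 48/5 = 9.60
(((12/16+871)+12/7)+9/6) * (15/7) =367485/196 = 1874.92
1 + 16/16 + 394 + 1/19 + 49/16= 121331/304 = 399.12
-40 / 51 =-0.78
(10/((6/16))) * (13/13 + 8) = 240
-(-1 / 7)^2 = -1/49 = -0.02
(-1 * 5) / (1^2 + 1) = -5/2 = -2.50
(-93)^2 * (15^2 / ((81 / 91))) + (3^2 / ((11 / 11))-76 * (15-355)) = 2212124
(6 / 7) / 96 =1/112 = 0.01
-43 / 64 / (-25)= 43/1600 = 0.03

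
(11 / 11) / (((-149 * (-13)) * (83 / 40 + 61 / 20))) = 8/79417 = 0.00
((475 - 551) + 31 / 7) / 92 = -501/644 = -0.78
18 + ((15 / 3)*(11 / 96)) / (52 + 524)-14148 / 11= -771378595/608256 = -1268.18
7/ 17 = 0.41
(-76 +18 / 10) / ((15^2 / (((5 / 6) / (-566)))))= 371/764100 = 0.00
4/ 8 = 1/2 = 0.50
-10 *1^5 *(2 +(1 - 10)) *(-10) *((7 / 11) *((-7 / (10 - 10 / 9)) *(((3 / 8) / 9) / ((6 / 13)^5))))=636767495/912384 = 697.92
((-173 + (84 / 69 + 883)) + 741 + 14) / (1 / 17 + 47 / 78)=44716698/20171 = 2216.88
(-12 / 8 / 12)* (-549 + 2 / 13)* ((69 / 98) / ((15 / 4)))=32821/2548 = 12.88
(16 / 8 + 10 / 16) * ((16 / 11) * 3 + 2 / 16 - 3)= 2751/704 = 3.91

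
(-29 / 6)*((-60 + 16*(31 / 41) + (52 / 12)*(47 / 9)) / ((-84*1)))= -811333/557928 = -1.45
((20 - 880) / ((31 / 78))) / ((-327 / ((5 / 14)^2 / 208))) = 5375/1324568 = 0.00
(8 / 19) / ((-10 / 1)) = -4/95 = -0.04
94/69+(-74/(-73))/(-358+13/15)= 36683144/26983209 = 1.36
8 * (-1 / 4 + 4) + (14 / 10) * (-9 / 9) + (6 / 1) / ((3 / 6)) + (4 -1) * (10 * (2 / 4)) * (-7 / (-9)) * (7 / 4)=3661/60 = 61.02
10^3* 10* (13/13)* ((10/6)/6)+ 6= 25054/9 = 2783.78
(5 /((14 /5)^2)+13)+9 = 4437/196 = 22.64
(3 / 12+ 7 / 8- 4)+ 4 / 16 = -21/8 = -2.62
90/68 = 45/34 = 1.32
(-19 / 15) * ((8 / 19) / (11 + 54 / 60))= -16/357 = -0.04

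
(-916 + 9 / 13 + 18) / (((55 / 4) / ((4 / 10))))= -18664/715 = -26.10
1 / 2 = 0.50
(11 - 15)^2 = 16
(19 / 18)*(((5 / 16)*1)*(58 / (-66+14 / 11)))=-0.30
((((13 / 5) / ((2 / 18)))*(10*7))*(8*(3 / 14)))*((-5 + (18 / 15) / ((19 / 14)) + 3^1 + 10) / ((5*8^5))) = 0.15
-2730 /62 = -1365/31 = -44.03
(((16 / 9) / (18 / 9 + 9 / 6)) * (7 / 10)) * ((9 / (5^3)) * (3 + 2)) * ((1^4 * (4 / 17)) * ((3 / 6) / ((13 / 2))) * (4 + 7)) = 704/27625 = 0.03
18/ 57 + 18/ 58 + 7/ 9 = 6962/4959 = 1.40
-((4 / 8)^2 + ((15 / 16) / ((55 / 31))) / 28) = -1325/4928 = -0.27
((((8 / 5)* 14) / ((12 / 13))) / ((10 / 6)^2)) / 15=0.58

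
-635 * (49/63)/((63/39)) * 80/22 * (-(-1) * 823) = -271754600/297 = -914998.65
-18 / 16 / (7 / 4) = -9/14 = -0.64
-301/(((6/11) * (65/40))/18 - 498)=79464/131459 = 0.60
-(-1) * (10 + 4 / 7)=74/7 = 10.57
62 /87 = 0.71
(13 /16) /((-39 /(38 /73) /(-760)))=1805/219 = 8.24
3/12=1/4 = 0.25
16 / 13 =1.23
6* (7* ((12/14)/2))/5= 18/5 = 3.60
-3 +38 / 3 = 29/3 = 9.67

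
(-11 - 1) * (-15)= 180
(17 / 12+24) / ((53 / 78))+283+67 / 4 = 71477/212 = 337.16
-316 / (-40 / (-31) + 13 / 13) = -9796/71 = -137.97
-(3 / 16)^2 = -9/256 = -0.04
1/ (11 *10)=0.01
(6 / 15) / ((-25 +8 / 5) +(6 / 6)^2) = -1/56 = -0.02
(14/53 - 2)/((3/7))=-644/159 = -4.05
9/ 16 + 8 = 137/16 = 8.56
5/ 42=0.12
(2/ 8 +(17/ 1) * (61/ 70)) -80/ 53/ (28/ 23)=102577/7420 = 13.82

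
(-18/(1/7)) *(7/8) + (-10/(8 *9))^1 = -1987/18 = -110.39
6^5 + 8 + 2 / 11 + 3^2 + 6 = 85791/11 = 7799.18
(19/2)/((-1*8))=-19/16 = -1.19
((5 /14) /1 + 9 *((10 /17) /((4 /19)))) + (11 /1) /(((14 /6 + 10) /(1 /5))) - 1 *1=543387/22015 = 24.68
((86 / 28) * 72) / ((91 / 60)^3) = 334368000/5274997 = 63.39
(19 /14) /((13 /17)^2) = 5491/2366 = 2.32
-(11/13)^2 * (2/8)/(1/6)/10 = -363/3380 = -0.11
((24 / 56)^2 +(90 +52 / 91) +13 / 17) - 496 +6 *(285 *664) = 945484588/833 = 1135035.52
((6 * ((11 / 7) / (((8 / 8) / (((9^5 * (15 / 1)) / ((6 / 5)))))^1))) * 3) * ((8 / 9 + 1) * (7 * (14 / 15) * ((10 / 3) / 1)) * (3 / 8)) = 644126175/2 = 322063087.50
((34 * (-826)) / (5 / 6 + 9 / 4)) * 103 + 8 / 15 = -520677064/555 = -938156.87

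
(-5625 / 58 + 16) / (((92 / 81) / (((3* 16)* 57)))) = -130116294/667 = -195076.90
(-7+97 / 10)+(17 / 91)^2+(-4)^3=-61.27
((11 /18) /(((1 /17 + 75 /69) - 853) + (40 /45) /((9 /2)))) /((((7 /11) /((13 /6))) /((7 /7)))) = -1845129/755238932 = 0.00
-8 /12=-2/3 = -0.67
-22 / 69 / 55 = -2/345 = -0.01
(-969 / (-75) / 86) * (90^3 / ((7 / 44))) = 207210960/301 = 688408.50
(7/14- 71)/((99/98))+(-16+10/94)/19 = -2081230/29469 = -70.62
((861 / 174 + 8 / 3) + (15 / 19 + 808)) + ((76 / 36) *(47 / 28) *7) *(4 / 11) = 825.42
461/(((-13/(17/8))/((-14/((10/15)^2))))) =493731/208 = 2373.71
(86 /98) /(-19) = -43/931 = -0.05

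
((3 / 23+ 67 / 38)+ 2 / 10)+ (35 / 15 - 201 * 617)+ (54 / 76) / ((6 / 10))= -812894654/6555 = -124011.39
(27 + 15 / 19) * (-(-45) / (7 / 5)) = 893.23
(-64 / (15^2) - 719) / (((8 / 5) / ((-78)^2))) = -27350791/10 = -2735079.10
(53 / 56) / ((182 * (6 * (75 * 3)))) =53/13759200 = 0.00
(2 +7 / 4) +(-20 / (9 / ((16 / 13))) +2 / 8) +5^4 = 73273/117 = 626.26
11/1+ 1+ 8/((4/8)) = 28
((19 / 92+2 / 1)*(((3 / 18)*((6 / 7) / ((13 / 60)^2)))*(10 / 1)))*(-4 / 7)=-1044000/27209 = -38.37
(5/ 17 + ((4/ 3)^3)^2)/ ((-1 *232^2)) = -73277/667040832 = 0.00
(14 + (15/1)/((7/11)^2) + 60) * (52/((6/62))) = 8770892/147 = 59665.93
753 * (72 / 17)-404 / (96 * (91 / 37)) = 118344215/37128 = 3187.47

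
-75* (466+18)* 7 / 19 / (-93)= 84700/589 = 143.80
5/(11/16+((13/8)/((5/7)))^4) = 0.18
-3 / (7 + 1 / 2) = -2/5 = -0.40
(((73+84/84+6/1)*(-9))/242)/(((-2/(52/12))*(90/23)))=598/363 = 1.65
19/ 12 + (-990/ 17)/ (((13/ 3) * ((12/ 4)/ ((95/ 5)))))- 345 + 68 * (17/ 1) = 1929251/2652 = 727.47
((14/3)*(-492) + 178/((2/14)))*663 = -696150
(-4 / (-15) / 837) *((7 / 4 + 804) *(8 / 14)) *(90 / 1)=25784/1953 = 13.20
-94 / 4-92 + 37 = -157/2 = -78.50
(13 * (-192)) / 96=-26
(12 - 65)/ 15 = -3.53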